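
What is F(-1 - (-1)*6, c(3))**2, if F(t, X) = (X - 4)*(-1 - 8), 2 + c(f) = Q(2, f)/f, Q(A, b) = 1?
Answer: 2601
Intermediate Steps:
c(f) = -2 + 1/f
F(t, X) = 36 - 9*X (F(t, X) = (-4 + X)*(-9) = 36 - 9*X)
F(-1 - (-1)*6, c(3))**2 = (36 - 9*(-2 + 1/3))**2 = (36 - 9*(-5/3))**2 = (36 + 15)**2 = 51**2 = 2601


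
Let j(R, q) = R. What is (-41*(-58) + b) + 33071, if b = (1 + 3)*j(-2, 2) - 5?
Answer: 35436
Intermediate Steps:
b = -13 (b = (1 + 3)*(-2) - 5 = 4*(-2) - 5 = -8 - 5 = -13)
(-41*(-58) + b) + 33071 = (-41*(-58) - 13) + 33071 = (2378 - 13) + 33071 = 2365 + 33071 = 35436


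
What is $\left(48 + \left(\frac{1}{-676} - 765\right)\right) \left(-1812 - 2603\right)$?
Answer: $\frac{2139919595}{676} \approx 3.1656 \cdot 10^{6}$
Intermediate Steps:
$\left(48 + \left(\frac{1}{-676} - 765\right)\right) \left(-1812 - 2603\right) = \left(48 - \frac{517141}{676}\right) \left(-4415\right) = \left(- \frac{484693}{676}\right) \left(-4415\right) = \frac{2139919595}{676}$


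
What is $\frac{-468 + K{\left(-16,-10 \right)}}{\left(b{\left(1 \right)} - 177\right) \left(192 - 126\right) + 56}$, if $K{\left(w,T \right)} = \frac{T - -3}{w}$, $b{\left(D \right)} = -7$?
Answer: $\frac{7481}{193408} \approx 0.03868$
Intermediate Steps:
$K{\left(w,T \right)} = \frac{3 + T}{w}$ ($K{\left(w,T \right)} = \frac{T + 3}{w} = \frac{3 + T}{w}$)
$\frac{-468 + K{\left(-16,-10 \right)}}{\left(b{\left(1 \right)} - 177\right) \left(192 - 126\right) + 56} = \frac{-468 + \frac{3 - 10}{-16}}{\left(-7 - 177\right) \left(192 - 126\right) + 56} = \frac{-468 - - \frac{7}{16}}{\left(-184\right) 66 + 56} = \frac{-468 + \frac{7}{16}}{-12144 + 56} = - \frac{7481}{16 \left(-12088\right)} = \left(- \frac{7481}{16}\right) \left(- \frac{1}{12088}\right) = \frac{7481}{193408}$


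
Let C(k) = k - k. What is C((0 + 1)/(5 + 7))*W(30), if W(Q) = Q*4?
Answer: 0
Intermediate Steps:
C(k) = 0
W(Q) = 4*Q
C((0 + 1)/(5 + 7))*W(30) = 0*(4*30) = 0*120 = 0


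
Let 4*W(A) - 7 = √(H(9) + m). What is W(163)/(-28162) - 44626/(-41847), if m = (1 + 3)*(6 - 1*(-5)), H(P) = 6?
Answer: 5026736719/4713980856 - 5*√2/112648 ≈ 1.0663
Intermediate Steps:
m = 44 (m = 4*(6 + 5) = 4*11 = 44)
W(A) = 7/4 + 5*√2/4 (W(A) = 7/4 + √(6 + 44)/4 = 7/4 + √50/4 = 7/4 + (5*√2)/4 = 7/4 + 5*√2/4)
W(163)/(-28162) - 44626/(-41847) = (7/4 + 5*√2/4)/(-28162) - 44626/(-41847) = (7/4 + 5*√2/4)*(-1/28162) - 44626*(-1/41847) = (-7/112648 - 5*√2/112648) + 44626/41847 = 5026736719/4713980856 - 5*√2/112648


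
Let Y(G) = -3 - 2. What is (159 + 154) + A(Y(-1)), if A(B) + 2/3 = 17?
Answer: 988/3 ≈ 329.33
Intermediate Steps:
Y(G) = -5
A(B) = 49/3 (A(B) = -⅔ + 17 = 49/3)
(159 + 154) + A(Y(-1)) = (159 + 154) + 49/3 = 313 + 49/3 = 988/3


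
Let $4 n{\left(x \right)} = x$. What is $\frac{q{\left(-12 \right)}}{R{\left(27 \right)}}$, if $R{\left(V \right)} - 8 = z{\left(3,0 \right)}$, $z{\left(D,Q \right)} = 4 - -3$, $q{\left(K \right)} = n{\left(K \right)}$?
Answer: $- \frac{1}{5} \approx -0.2$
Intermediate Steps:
$n{\left(x \right)} = \frac{x}{4}$
$q{\left(K \right)} = \frac{K}{4}$
$z{\left(D,Q \right)} = 7$ ($z{\left(D,Q \right)} = 4 + 3 = 7$)
$R{\left(V \right)} = 15$ ($R{\left(V \right)} = 8 + 7 = 15$)
$\frac{q{\left(-12 \right)}}{R{\left(27 \right)}} = \frac{\frac{1}{4} \left(-12\right)}{15} = \left(-3\right) \frac{1}{15} = - \frac{1}{5}$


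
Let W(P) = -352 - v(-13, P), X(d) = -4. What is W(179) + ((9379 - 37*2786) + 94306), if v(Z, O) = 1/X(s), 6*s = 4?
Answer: 1005/4 ≈ 251.25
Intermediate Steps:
s = ⅔ (s = (⅙)*4 = ⅔ ≈ 0.66667)
v(Z, O) = -¼ (v(Z, O) = 1/(-4) = -¼)
W(P) = -1407/4 (W(P) = -352 - 1*(-¼) = -352 + ¼ = -1407/4)
W(179) + ((9379 - 37*2786) + 94306) = -1407/4 + ((9379 - 37*2786) + 94306) = -1407/4 + ((9379 - 103082) + 94306) = -1407/4 + (-93703 + 94306) = -1407/4 + 603 = 1005/4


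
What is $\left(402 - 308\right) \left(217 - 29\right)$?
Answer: $17672$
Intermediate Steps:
$\left(402 - 308\right) \left(217 - 29\right) = 94 \cdot 188 = 17672$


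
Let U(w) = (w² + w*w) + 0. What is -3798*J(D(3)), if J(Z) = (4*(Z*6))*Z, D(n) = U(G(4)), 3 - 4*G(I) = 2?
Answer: -5697/4 ≈ -1424.3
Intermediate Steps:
G(I) = ¼ (G(I) = ¾ - ¼*2 = ¾ - ½ = ¼)
U(w) = 2*w² (U(w) = (w² + w²) + 0 = 2*w² + 0 = 2*w²)
D(n) = ⅛ (D(n) = 2*(¼)² = 2*(1/16) = ⅛)
J(Z) = 24*Z² (J(Z) = (4*(6*Z))*Z = (24*Z)*Z = 24*Z²)
-3798*J(D(3)) = -91152*(⅛)² = -91152/64 = -3798*3/8 = -5697/4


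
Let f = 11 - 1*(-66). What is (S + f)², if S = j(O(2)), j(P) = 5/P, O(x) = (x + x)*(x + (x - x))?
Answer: 385641/64 ≈ 6025.6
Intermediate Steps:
O(x) = 2*x² (O(x) = (2*x)*(x + 0) = (2*x)*x = 2*x²)
f = 77 (f = 11 + 66 = 77)
S = 5/8 (S = 5/((2*2²)) = 5/((2*4)) = 5/8 ≈ 0.62500)
(S + f)² = (5/8 + 77)² = (621/8)² = 385641/64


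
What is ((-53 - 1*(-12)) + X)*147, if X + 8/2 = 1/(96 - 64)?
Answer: -211533/32 ≈ -6610.4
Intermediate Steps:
X = -127/32 (X = -4 + 1/(96 - 64) = -4 + 1/32 = -127/32 ≈ -3.9688)
((-53 - 1*(-12)) + X)*147 = ((-53 - 1*(-12)) - 127/32)*147 = ((-53 + 12) - 127/32)*147 = (-41 - 127/32)*147 = -1439/32*147 = -211533/32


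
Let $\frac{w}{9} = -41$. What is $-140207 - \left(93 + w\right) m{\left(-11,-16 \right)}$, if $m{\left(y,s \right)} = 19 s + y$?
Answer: $-227147$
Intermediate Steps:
$w = -369$ ($w = 9 \left(-41\right) = -369$)
$m{\left(y,s \right)} = y + 19 s$
$-140207 - \left(93 + w\right) m{\left(-11,-16 \right)} = -140207 - \left(93 - 369\right) \left(-11 + 19 \left(-16\right)\right) = -140207 - - 276 \left(-11 - 304\right) = -140207 - \left(-276\right) \left(-315\right) = -140207 - 86940 = -227147$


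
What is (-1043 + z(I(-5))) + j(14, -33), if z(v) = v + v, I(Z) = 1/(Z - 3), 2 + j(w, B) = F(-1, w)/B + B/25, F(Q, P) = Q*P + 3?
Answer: -313871/300 ≈ -1046.2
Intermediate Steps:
F(Q, P) = 3 + P*Q (F(Q, P) = P*Q + 3 = 3 + P*Q)
j(w, B) = -2 + B/25 + (3 - w)/B (j(w, B) = -2 + ((3 + w*(-1))/B + B/25) = -2 + ((3 - w)/B + B*(1/25)) = -2 + ((3 - w)/B + B/25) = -2 + (B/25 + (3 - w)/B) = -2 + B/25 + (3 - w)/B)
I(Z) = 1/(-3 + Z)
z(v) = 2*v
(-1043 + z(I(-5))) + j(14, -33) = (-1043 + 2/(-3 - 5)) + (3 - 1*14 + (1/25)*(-33)*(-50 - 33))/(-33) = (-1043 + 2/(-8)) - (3 - 14 + (1/25)*(-33)*(-83))/33 = (-1043 + 2*(-⅛)) - (3 - 14 + 2739/25)/33 = (-1043 - ¼) - 1/33*2464/25 = -4173/4 - 224/75 = -313871/300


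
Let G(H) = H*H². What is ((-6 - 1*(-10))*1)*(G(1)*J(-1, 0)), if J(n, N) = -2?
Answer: -8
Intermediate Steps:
G(H) = H³
((-6 - 1*(-10))*1)*(G(1)*J(-1, 0)) = ((-6 - 1*(-10))*1)*(1³*(-2)) = ((-6 + 10)*1)*(1*(-2)) = (4*1)*(-2) = 4*(-2) = -8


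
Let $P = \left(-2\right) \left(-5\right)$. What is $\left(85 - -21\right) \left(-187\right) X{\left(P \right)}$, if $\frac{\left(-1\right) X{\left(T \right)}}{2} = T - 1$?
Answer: $356796$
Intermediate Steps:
$P = 10$
$X{\left(T \right)} = 2 - 2 T$ ($X{\left(T \right)} = - 2 \left(T - 1\right) = - 2 \left(-1 + T\right) = 2 - 2 T$)
$\left(85 - -21\right) \left(-187\right) X{\left(P \right)} = \left(85 - -21\right) \left(-187\right) \left(2 - 20\right) = \left(85 + 21\right) \left(-187\right) \left(2 - 20\right) = 106 \left(-187\right) \left(-18\right) = \left(-19822\right) \left(-18\right) = 356796$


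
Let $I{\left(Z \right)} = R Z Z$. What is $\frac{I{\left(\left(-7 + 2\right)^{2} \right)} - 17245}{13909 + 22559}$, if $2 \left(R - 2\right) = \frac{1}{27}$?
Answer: $- \frac{863105}{1969272} \approx -0.43829$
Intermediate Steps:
$R = \frac{109}{54}$ ($R = 2 + \frac{1}{2 \cdot 27} = 2 + \frac{1}{2} \cdot \frac{1}{27} = 2 + \frac{1}{54} = \frac{109}{54} \approx 2.0185$)
$I{\left(Z \right)} = \frac{109 Z^{2}}{54}$ ($I{\left(Z \right)} = \frac{109 Z}{54} Z = \frac{109 Z^{2}}{54}$)
$\frac{I{\left(\left(-7 + 2\right)^{2} \right)} - 17245}{13909 + 22559} = \frac{\frac{109 \left(\left(-7 + 2\right)^{2}\right)^{2}}{54} - 17245}{13909 + 22559} = \frac{\frac{109 \left(\left(-5\right)^{2}\right)^{2}}{54} - 17245}{36468} = \left(\frac{109 \cdot 25^{2}}{54} - 17245\right) \frac{1}{36468} = \left(\frac{109}{54} \cdot 625 - 17245\right) \frac{1}{36468} = \left(\frac{68125}{54} - 17245\right) \frac{1}{36468} = \left(- \frac{863105}{54}\right) \frac{1}{36468} = - \frac{863105}{1969272}$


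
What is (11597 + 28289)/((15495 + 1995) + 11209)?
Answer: 3626/2609 ≈ 1.3898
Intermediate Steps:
(11597 + 28289)/((15495 + 1995) + 11209) = 39886/(17490 + 11209) = 39886/28699 = 39886*(1/28699) = 3626/2609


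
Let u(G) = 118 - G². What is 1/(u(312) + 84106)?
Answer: -1/13120 ≈ -7.6220e-5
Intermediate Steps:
1/(u(312) + 84106) = 1/((118 - 1*312²) + 84106) = 1/((118 - 1*97344) + 84106) = 1/((118 - 97344) + 84106) = 1/(-97226 + 84106) = 1/(-13120) = -1/13120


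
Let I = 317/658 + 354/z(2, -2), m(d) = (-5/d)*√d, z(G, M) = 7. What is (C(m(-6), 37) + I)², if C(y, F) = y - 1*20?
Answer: 25451233/26508 + 4865*I*√6/94 ≈ 960.13 + 126.77*I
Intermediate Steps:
m(d) = -5/√d
C(y, F) = -20 + y (C(y, F) = y - 20 = -20 + y)
I = 4799/94 (I = 317/658 + 354/7 = 4799/94 ≈ 51.053)
(C(m(-6), 37) + I)² = ((-20 - (-5)*I*√6/6) + 4799/94)² = ((-20 + 5*I*√6/6) + 4799/94)² = (2919/94 + 5*I*√6/6)²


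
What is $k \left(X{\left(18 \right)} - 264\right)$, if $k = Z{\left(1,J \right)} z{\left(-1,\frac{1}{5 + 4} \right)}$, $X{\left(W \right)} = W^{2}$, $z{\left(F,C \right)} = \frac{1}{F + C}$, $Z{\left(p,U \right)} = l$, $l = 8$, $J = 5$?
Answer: $-540$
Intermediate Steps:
$Z{\left(p,U \right)} = 8$
$z{\left(F,C \right)} = \frac{1}{C + F}$
$k = -9$ ($k = \frac{8}{\frac{1}{5 + 4} - 1} = \frac{8}{\frac{1}{9} - 1} = \frac{8}{- \frac{8}{9}} = 8 \left(- \frac{9}{8}\right) = -9$)
$k \left(X{\left(18 \right)} - 264\right) = - 9 \left(18^{2} - 264\right) = - 9 \left(324 - 264\right) = \left(-9\right) 60 = -540$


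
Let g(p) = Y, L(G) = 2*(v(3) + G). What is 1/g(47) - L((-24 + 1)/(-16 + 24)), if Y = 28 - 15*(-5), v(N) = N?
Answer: -99/412 ≈ -0.24029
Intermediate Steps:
L(G) = 6 + 2*G (L(G) = 2*(3 + G) = 6 + 2*G)
Y = 103 (Y = 28 + 75 = 103)
g(p) = 103
1/g(47) - L((-24 + 1)/(-16 + 24)) = 1/103 - (6 + 2*((-24 + 1)/(-16 + 24))) = 1/103 - (6 + 2*(-23/8)) = 1/103 - (6 - 23/4) = 1/103 - 1*¼ = 1/103 - ¼ = -99/412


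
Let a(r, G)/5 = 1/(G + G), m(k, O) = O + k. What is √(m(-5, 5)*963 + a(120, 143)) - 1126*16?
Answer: -18016 + √1430/286 ≈ -18016.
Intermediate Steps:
a(r, G) = 5/(2*G) (a(r, G) = 5/(G + G) = 5/((2*G)) = 5*(1/(2*G)) = 5/(2*G))
√(m(-5, 5)*963 + a(120, 143)) - 1126*16 = √((5 - 5)*963 + (5/2)/143) - 1126*16 = √(0*963 + (5/2)*(1/143)) - 1*18016 = √(0 + 5/286) - 18016 = √(5/286) - 18016 = √1430/286 - 18016 = -18016 + √1430/286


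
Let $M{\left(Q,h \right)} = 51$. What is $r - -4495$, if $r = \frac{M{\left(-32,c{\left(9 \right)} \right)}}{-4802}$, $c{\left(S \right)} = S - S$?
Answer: $\frac{21584939}{4802} \approx 4495.0$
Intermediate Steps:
$c{\left(S \right)} = 0$
$r = - \frac{51}{4802}$ ($r = \frac{51}{-4802} = 51 \left(- \frac{1}{4802}\right) = - \frac{51}{4802} \approx -0.010621$)
$r - -4495 = - \frac{51}{4802} - -4495 = - \frac{51}{4802} + 4495 = \frac{21584939}{4802}$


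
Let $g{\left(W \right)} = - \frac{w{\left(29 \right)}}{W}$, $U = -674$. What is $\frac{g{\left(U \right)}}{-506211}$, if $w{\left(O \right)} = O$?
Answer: $- \frac{29}{341186214} \approx -8.4998 \cdot 10^{-8}$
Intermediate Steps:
$g{\left(W \right)} = - \frac{29}{W}$
$\frac{g{\left(U \right)}}{-506211} = \frac{\left(-29\right) \frac{1}{-674}}{-506211} = \left(-29\right) \left(- \frac{1}{674}\right) \left(- \frac{1}{506211}\right) = \frac{29}{674} \left(- \frac{1}{506211}\right) = - \frac{29}{341186214}$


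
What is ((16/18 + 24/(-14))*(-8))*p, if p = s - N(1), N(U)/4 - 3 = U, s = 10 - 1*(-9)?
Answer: 416/21 ≈ 19.810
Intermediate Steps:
s = 19 (s = 10 + 9 = 19)
N(U) = 12 + 4*U
p = 3 (p = 19 - (12 + 4*1) = 19 - (12 + 4) = 19 - 1*16 = 19 - 16 = 3)
((16/18 + 24/(-14))*(-8))*p = ((16/18 + 24/(-14))*(-8))*3 = ((16*(1/18) + 24*(-1/14))*(-8))*3 = ((8/9 - 12/7)*(-8))*3 = -52/63*(-8)*3 = (416/63)*3 = 416/21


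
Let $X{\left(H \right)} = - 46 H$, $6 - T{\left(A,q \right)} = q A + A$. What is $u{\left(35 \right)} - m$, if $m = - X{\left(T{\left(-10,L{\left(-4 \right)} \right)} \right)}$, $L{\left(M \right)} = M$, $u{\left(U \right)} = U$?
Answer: $1139$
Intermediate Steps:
$T{\left(A,q \right)} = 6 - A - A q$ ($T{\left(A,q \right)} = 6 - \left(q A + A\right) = 6 - \left(A q + A\right) = 6 - \left(A + A q\right) = 6 - A - A q$)
$m = -1104$ ($m = - \left(-46\right) \left(6 - -10 - \left(-10\right) \left(-4\right)\right) = - \left(-46\right) \left(6 + 10 - 40\right) = - \left(-46\right) \left(-24\right) = \left(-1\right) 1104 = -1104$)
$u{\left(35 \right)} - m = 35 - -1104 = 35 + 1104 = 1139$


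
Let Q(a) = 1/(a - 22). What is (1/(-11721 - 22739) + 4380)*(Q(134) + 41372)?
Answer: 139876259081667/771904 ≈ 1.8121e+8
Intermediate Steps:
Q(a) = 1/(-22 + a)
(1/(-11721 - 22739) + 4380)*(Q(134) + 41372) = (1/(-11721 - 22739) + 4380)*(1/(-22 + 134) + 41372) = (1/(-34460) + 4380)*(1/112 + 41372) = (-1/34460 + 4380)*(1/112 + 41372) = (150934799/34460)*(4633665/112) = 139876259081667/771904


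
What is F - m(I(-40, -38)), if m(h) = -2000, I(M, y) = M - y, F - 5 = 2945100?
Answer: 2947105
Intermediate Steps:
F = 2945105 (F = 5 + 2945100 = 2945105)
F - m(I(-40, -38)) = 2945105 - 1*(-2000) = 2945105 + 2000 = 2947105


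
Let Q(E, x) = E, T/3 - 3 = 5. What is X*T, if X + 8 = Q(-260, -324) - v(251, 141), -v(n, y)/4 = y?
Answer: 7104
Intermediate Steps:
T = 24 (T = 9 + 3*5 = 9 + 15 = 24)
v(n, y) = -4*y
X = 296 (X = -8 + (-260 - (-4)*141) = -8 + (-260 - 1*(-564)) = -8 + (-260 + 564) = -8 + 304 = 296)
X*T = 296*24 = 7104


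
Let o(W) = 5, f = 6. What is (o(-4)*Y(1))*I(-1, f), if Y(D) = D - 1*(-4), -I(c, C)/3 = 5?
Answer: -375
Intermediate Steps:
I(c, C) = -15 (I(c, C) = -3*5 = -15)
Y(D) = 4 + D (Y(D) = D + 4 = 4 + D)
(o(-4)*Y(1))*I(-1, f) = (5*(4 + 1))*(-15) = (5*5)*(-15) = 25*(-15) = -375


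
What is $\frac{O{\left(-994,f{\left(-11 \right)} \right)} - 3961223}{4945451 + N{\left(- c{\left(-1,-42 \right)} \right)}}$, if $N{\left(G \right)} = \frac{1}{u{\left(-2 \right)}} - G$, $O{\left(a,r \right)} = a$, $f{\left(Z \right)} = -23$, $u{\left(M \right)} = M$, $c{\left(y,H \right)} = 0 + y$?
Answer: $- \frac{7924434}{9890899} \approx -0.80118$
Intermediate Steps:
$c{\left(y,H \right)} = y$
$N{\left(G \right)} = - \frac{1}{2} - G$ ($N{\left(G \right)} = \frac{1}{-2} - G = - \frac{1}{2} - G$)
$\frac{O{\left(-994,f{\left(-11 \right)} \right)} - 3961223}{4945451 + N{\left(- c{\left(-1,-42 \right)} \right)}} = \frac{-994 - 3961223}{4945451 - \left(\frac{1}{2} - -1\right)} = - \frac{3962217}{4945451 - \frac{3}{2}} = - \frac{3962217}{\frac{9890899}{2}} = \left(-3962217\right) \frac{2}{9890899} = - \frac{7924434}{9890899}$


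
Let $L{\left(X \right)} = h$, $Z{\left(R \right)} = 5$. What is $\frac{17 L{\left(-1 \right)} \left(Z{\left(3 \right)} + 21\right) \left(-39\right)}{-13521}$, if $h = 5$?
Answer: $\frac{28730}{4507} \approx 6.3745$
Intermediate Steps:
$L{\left(X \right)} = 5$
$\frac{17 L{\left(-1 \right)} \left(Z{\left(3 \right)} + 21\right) \left(-39\right)}{-13521} = \frac{17 \cdot 5 \left(5 + 21\right) \left(-39\right)}{-13521} = 85 \cdot 26 \left(-39\right) \left(- \frac{1}{13521}\right) = 2210 \left(-39\right) \left(- \frac{1}{13521}\right) = \left(-86190\right) \left(- \frac{1}{13521}\right) = \frac{28730}{4507}$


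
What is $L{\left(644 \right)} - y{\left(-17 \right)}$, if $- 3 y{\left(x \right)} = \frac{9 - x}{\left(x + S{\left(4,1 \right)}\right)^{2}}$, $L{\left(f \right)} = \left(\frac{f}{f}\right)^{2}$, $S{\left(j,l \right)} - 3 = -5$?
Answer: $\frac{1109}{1083} \approx 1.024$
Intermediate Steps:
$S{\left(j,l \right)} = -2$ ($S{\left(j,l \right)} = 3 - 5 = -2$)
$L{\left(f \right)} = 1$ ($L{\left(f \right)} = 1^{2} = 1$)
$y{\left(x \right)} = - \frac{9 - x}{3 \left(-2 + x\right)^{2}}$ ($y{\left(x \right)} = - \frac{\left(9 - x\right) \frac{1}{\left(x - 2\right)^{2}}}{3} = - \frac{\left(9 - x\right) \frac{1}{\left(-2 + x\right)^{2}}}{3} = - \frac{\frac{1}{\left(-2 + x\right)^{2}} \left(9 - x\right)}{3} = - \frac{9 - x}{3 \left(-2 + x\right)^{2}}$)
$L{\left(644 \right)} - y{\left(-17 \right)} = 1 - \frac{-9 - 17}{3 \left(-2 - 17\right)^{2}} = 1 - \frac{1}{3} \cdot \frac{1}{361} \left(-26\right) = 1 - - \frac{26}{1083} = 1 + \frac{26}{1083} = \frac{1109}{1083}$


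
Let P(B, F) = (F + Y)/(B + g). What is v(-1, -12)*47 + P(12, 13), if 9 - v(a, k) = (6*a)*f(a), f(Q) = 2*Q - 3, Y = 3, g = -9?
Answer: -2945/3 ≈ -981.67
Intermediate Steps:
P(B, F) = (3 + F)/(-9 + B) (P(B, F) = (F + 3)/(B - 9) = (3 + F)/(-9 + B))
f(Q) = -3 + 2*Q
v(a, k) = 9 - 6*a*(-3 + 2*a)
v(-1, -12)*47 + P(12, 13) = (9 - 12*(-1)² + 18*(-1))*47 + (3 + 13)/(-9 + 12) = (9 - 12*1 - 18)*47 + 16/3 = (9 - 12 - 18)*47 + (⅓)*16 = -21*47 + 16/3 = -987 + 16/3 = -2945/3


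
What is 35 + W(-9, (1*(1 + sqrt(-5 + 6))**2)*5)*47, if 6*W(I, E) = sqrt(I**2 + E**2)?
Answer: 35 + 47*sqrt(481)/6 ≈ 206.80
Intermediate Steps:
W(I, E) = sqrt(E**2 + I**2)/6 (W(I, E) = sqrt(I**2 + E**2)/6 = sqrt(E**2 + I**2)/6)
35 + W(-9, (1*(1 + sqrt(-5 + 6))**2)*5)*47 = 35 + (sqrt(((1*(1 + sqrt(-5 + 6))**2)*5)**2 + (-9)**2)/6)*47 = 35 + (sqrt(((1*(1 + sqrt(1))**2)*5)**2 + 81)/6)*47 = 35 + (sqrt(((1*(1 + 1)**2)*5)**2 + 81)/6)*47 = 35 + (sqrt(((1*2**2)*5)**2 + 81)/6)*47 = 35 + (sqrt(((1*4)*5)**2 + 81)/6)*47 = 35 + (sqrt((4*5)**2 + 81)/6)*47 = 35 + (sqrt(20**2 + 81)/6)*47 = 35 + (sqrt(400 + 81)/6)*47 = 35 + (sqrt(481)/6)*47 = 35 + 47*sqrt(481)/6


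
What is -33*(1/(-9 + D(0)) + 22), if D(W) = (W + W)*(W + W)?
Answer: -2167/3 ≈ -722.33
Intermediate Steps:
D(W) = 4*W² (D(W) = (2*W)*(2*W) = 4*W²)
-33*(1/(-9 + D(0)) + 22) = -33*(1/(-9 + 4*0²) + 22) = -33*(1/(-9 + 4*0) + 22) = -33*(1/(-9 + 0) + 22) = -33*(1/(-9) + 22) = -33*(-⅑ + 22) = -33*197/9 = -2167/3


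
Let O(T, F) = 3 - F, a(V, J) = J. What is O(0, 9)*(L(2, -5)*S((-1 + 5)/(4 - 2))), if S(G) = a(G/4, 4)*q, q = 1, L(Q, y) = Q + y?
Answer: 72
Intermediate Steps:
S(G) = 4 (S(G) = 4*1 = 4)
O(0, 9)*(L(2, -5)*S((-1 + 5)/(4 - 2))) = (3 - 1*9)*((2 - 5)*4) = (3 - 9)*(-3*4) = -6*(-12) = 72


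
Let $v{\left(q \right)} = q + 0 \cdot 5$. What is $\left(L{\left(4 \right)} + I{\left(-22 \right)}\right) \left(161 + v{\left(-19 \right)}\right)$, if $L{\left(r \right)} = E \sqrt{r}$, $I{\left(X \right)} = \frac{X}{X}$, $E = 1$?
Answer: $426$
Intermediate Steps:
$I{\left(X \right)} = 1$
$v{\left(q \right)} = q$ ($v{\left(q \right)} = q + 0 = q$)
$L{\left(r \right)} = \sqrt{r}$ ($L{\left(r \right)} = 1 \sqrt{r} = \sqrt{r}$)
$\left(L{\left(4 \right)} + I{\left(-22 \right)}\right) \left(161 + v{\left(-19 \right)}\right) = \left(\sqrt{4} + 1\right) \left(161 - 19\right) = \left(2 + 1\right) 142 = 3 \cdot 142 = 426$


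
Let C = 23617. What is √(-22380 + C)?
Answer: √1237 ≈ 35.171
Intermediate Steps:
√(-22380 + C) = √(-22380 + 23617) = √1237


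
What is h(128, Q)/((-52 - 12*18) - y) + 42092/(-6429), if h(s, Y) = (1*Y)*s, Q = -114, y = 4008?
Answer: -21543356/6872601 ≈ -3.1347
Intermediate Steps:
h(s, Y) = Y*s
h(128, Q)/((-52 - 12*18) - y) + 42092/(-6429) = (-114*128)/((-52 - 12*18) - 1*4008) + 42092/(-6429) = -14592/((-52 - 216) - 4008) + 42092*(-1/6429) = -14592/(-268 - 4008) - 42092/6429 = -14592/(-4276) - 42092/6429 = -14592*(-1/4276) - 42092/6429 = 3648/1069 - 42092/6429 = -21543356/6872601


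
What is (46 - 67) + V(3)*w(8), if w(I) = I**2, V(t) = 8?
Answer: 491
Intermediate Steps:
(46 - 67) + V(3)*w(8) = (46 - 67) + 8*8**2 = -21 + 8*64 = -21 + 512 = 491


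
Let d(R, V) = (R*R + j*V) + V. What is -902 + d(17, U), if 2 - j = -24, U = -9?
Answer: -856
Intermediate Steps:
j = 26 (j = 2 - 1*(-24) = 2 + 24 = 26)
d(R, V) = R² + 27*V (d(R, V) = (R*R + 26*V) + V = (R² + 26*V) + V = R² + 27*V)
-902 + d(17, U) = -902 + (17² + 27*(-9)) = -902 + (289 - 243) = -902 + 46 = -856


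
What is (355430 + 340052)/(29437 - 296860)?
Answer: -695482/267423 ≈ -2.6007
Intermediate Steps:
(355430 + 340052)/(29437 - 296860) = 695482/(-267423) = 695482*(-1/267423) = -695482/267423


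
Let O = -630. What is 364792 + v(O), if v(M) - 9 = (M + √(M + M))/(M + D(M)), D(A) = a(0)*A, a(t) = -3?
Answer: 729601/2 + I*√35/210 ≈ 3.648e+5 + 0.028172*I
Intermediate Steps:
D(A) = -3*A
v(M) = 9 - (M + √2*√M)/(2*M) (v(M) = 9 + (M + √(M + M))/(M - 3*M) = 9 + (M + √(2*M))/((-2*M)) = 9 + (M + √2*√M)*(-1/(2*M)) = 9 - (M + √2*√M)/(2*M))
364792 + v(O) = 364792 + (17/2 - √2/(2*√(-630))) = 364792 + (17/2 - √2*(-I*√70/210)/2) = 364792 + (17/2 + I*√35/210) = 729601/2 + I*√35/210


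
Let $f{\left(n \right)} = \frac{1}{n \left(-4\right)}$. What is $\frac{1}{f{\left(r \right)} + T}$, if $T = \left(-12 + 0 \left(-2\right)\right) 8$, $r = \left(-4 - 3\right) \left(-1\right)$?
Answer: $- \frac{28}{2689} \approx -0.010413$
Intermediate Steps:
$r = 7$ ($r = \left(-7\right) \left(-1\right) = 7$)
$f{\left(n \right)} = - \frac{1}{4 n}$ ($f{\left(n \right)} = \frac{1}{n} \left(- \frac{1}{4}\right) = - \frac{1}{4 n}$)
$T = -96$ ($T = \left(-12 + 0\right) 8 = \left(-12\right) 8 = -96$)
$\frac{1}{f{\left(r \right)} + T} = \frac{1}{- \frac{1}{4 \cdot 7} - 96} = \frac{1}{\left(- \frac{1}{4}\right) \frac{1}{7} - 96} = \frac{1}{- \frac{1}{28} - 96} = \frac{1}{- \frac{2689}{28}} = - \frac{28}{2689}$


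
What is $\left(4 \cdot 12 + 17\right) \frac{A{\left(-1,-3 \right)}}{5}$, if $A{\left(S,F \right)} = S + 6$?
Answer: $65$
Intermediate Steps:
$A{\left(S,F \right)} = 6 + S$
$\left(4 \cdot 12 + 17\right) \frac{A{\left(-1,-3 \right)}}{5} = \left(4 \cdot 12 + 17\right) \frac{6 - 1}{5} = \left(48 + 17\right) 5 \cdot \frac{1}{5} = 65 \cdot 1 = 65$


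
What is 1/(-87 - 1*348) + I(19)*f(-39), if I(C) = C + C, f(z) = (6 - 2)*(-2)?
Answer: -132241/435 ≈ -304.00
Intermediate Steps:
f(z) = -8 (f(z) = 4*(-2) = -8)
I(C) = 2*C
1/(-87 - 1*348) + I(19)*f(-39) = 1/(-87 - 1*348) + (2*19)*(-8) = 1/(-87 - 348) + 38*(-8) = 1/(-435) - 304 = -1/435 - 304 = -132241/435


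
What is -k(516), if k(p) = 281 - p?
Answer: 235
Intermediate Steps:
-k(516) = -(281 - 1*516) = -(281 - 516) = -1*(-235) = 235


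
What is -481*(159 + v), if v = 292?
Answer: -216931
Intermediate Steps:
-481*(159 + v) = -481*(159 + 292) = -481*451 = -216931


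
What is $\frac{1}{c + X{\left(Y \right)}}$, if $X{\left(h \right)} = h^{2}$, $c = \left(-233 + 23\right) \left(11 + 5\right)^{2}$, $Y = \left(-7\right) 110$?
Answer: $\frac{1}{539140} \approx 1.8548 \cdot 10^{-6}$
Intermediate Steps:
$Y = -770$
$c = -53760$ ($c = - 210 \cdot 16^{2} = \left(-210\right) 256 = -53760$)
$\frac{1}{c + X{\left(Y \right)}} = \frac{1}{-53760 + \left(-770\right)^{2}} = \frac{1}{-53760 + 592900} = \frac{1}{539140}$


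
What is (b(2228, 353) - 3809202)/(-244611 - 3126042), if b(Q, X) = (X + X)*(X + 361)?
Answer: 1101706/1123551 ≈ 0.98056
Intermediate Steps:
b(Q, X) = 2*X*(361 + X) (b(Q, X) = (2*X)*(361 + X) = 2*X*(361 + X))
(b(2228, 353) - 3809202)/(-244611 - 3126042) = (2*353*(361 + 353) - 3809202)/(-244611 - 3126042) = (2*353*714 - 3809202)/(-3370653) = (504084 - 3809202)*(-1/3370653) = -3305118*(-1/3370653) = 1101706/1123551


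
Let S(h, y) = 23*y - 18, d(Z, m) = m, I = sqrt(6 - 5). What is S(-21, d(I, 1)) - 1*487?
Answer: -482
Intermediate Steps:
I = 1 (I = sqrt(1) = 1)
S(h, y) = -18 + 23*y
S(-21, d(I, 1)) - 1*487 = (-18 + 23*1) - 1*487 = (-18 + 23) - 487 = 5 - 487 = -482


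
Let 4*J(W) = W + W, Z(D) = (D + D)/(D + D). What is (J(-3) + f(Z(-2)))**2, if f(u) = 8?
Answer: 169/4 ≈ 42.250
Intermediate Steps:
Z(D) = 1 (Z(D) = (2*D)/((2*D)) = (2*D)*(1/(2*D)) = 1)
J(W) = W/2 (J(W) = (W + W)/4 = (2*W)/4 = W/2)
(J(-3) + f(Z(-2)))**2 = ((1/2)*(-3) + 8)**2 = (-3/2 + 8)**2 = (13/2)**2 = 169/4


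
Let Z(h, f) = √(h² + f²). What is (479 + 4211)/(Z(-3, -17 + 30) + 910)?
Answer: 2133950/413961 - 2345*√178/413961 ≈ 5.0794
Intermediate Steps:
Z(h, f) = √(f² + h²)
(479 + 4211)/(Z(-3, -17 + 30) + 910) = (479 + 4211)/(√((-17 + 30)² + (-3)²) + 910) = 4690/(√(13² + 9) + 910) = 4690/(√(169 + 9) + 910) = 4690/(√178 + 910) = 4690/(910 + √178)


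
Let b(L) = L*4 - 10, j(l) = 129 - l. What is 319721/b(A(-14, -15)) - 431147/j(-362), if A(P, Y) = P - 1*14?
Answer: -209582945/59902 ≈ -3498.8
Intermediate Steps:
A(P, Y) = -14 + P (A(P, Y) = P - 14 = -14 + P)
b(L) = -10 + 4*L (b(L) = 4*L - 10 = -10 + 4*L)
319721/b(A(-14, -15)) - 431147/j(-362) = 319721/(-10 + 4*(-14 - 14)) - 431147/(129 - 1*(-362)) = 319721/(-10 + 4*(-28)) - 431147/(129 + 362) = 319721/(-10 - 112) - 431147/491 = 319721/(-122) - 431147*1/491 = 319721*(-1/122) - 431147/491 = -319721/122 - 431147/491 = -209582945/59902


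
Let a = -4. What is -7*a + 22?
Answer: 50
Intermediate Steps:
-7*a + 22 = -7*(-4) + 22 = 28 + 22 = 50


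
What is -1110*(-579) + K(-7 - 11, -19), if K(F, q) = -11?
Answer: 642679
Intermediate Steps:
-1110*(-579) + K(-7 - 11, -19) = -1110*(-579) - 11 = 642690 - 11 = 642679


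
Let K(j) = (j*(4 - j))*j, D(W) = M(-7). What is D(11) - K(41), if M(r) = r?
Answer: 62190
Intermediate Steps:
D(W) = -7
K(j) = j²*(4 - j)
D(11) - K(41) = -7 - 41²*(4 - 1*41) = -7 - 1681*(4 - 41) = -7 - 1681*(-37) = -7 - 1*(-62197) = -7 + 62197 = 62190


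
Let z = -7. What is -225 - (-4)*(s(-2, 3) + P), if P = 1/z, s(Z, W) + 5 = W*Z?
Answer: -1887/7 ≈ -269.57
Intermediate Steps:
s(Z, W) = -5 + W*Z
P = -⅐ (P = 1/(-7) = -⅐ ≈ -0.14286)
-225 - (-4)*(s(-2, 3) + P) = -225 - (-4)*((-5 + 3*(-2)) - ⅐) = -225 - (-4)*((-5 - 6) - ⅐) = -225 - (-4)*(-11 - ⅐) = -225 - (-4)*(-78)/7 = -225 - 1*312/7 = -225 - 312/7 = -1887/7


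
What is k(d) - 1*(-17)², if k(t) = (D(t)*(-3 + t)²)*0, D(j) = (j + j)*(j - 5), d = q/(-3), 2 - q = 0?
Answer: -289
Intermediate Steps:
q = 2 (q = 2 - 1*0 = 2 + 0 = 2)
d = -⅔ (d = 2/(-3) = 2*(-⅓) = -⅔ ≈ -0.66667)
D(j) = 2*j*(-5 + j) (D(j) = (2*j)*(-5 + j) = 2*j*(-5 + j))
k(t) = 0 (k(t) = ((2*t*(-5 + t))*(-3 + t)²)*0 = (2*t*(-3 + t)²*(-5 + t))*0 = 0)
k(d) - 1*(-17)² = 0 - 1*(-17)² = 0 - 1*289 = 0 - 289 = -289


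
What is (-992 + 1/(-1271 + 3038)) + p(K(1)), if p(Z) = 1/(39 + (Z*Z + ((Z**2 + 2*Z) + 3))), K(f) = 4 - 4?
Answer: -8179831/8246 ≈ -991.98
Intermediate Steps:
K(f) = 0
p(Z) = 1/(42 + 2*Z + 2*Z**2) (p(Z) = 1/(39 + (Z**2 + (3 + Z**2 + 2*Z))) = 1/(39 + (3 + 2*Z + 2*Z**2)) = 1/(42 + 2*Z + 2*Z**2))
(-992 + 1/(-1271 + 3038)) + p(K(1)) = (-992 + 1/(-1271 + 3038)) + 1/(2*(21 + 0 + 0**2)) = (-992 + 1/1767) + 1/(2*(21 + 0 + 0)) = (-992 + 1/1767) + (1/2)/21 = -1752863/1767 + (1/2)*(1/21) = -1752863/1767 + 1/42 = -8179831/8246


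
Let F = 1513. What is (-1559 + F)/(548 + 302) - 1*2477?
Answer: -1052748/425 ≈ -2477.1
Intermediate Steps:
(-1559 + F)/(548 + 302) - 1*2477 = (-1559 + 1513)/(548 + 302) - 1*2477 = -46/850 - 2477 = -46*1/850 - 2477 = -23/425 - 2477 = -1052748/425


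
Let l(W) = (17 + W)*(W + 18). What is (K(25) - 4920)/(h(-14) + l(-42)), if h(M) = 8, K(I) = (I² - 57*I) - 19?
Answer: -5739/608 ≈ -9.4391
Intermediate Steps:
K(I) = -19 + I² - 57*I
l(W) = (17 + W)*(18 + W)
(K(25) - 4920)/(h(-14) + l(-42)) = ((-19 + 25² - 57*25) - 4920)/(8 + (306 + (-42)² + 35*(-42))) = ((-19 + 625 - 1425) - 4920)/(8 + (306 + 1764 - 1470)) = (-819 - 4920)/(8 + 600) = -5739/608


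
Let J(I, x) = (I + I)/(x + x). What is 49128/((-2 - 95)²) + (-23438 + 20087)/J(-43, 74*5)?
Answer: 11668049334/404587 ≈ 28839.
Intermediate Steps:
J(I, x) = I/x (J(I, x) = (2*I)/((2*x)) = (2*I)*(1/(2*x)) = I/x)
49128/((-2 - 95)²) + (-23438 + 20087)/J(-43, 74*5) = 49128/((-2 - 95)²) + (-23438 + 20087)/((-43/(74*5))) = 49128/((-97)²) - 3351/((-43/370)) = 49128/9409 - 3351/((-43*1/370)) = 49128*(1/9409) - 3351/(-43/370) = 49128/9409 - 3351*(-370/43) = 49128/9409 + 1239870/43 = 11668049334/404587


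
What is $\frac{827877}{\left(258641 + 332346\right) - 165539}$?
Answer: $\frac{275959}{141816} \approx 1.9459$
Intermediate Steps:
$\frac{827877}{\left(258641 + 332346\right) - 165539} = \frac{827877}{590987 - 165539} = \frac{827877}{425448} = 827877 \cdot \frac{1}{425448} = \frac{275959}{141816}$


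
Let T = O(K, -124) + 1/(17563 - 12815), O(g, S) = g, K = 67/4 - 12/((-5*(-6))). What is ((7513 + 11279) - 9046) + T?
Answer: 115879097/11870 ≈ 9762.3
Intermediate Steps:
K = 327/20 (K = 67*(1/4) - 12/30 = 67/4 - 12*1/30 = 67/4 - 2/5 = 327/20 ≈ 16.350)
T = 194077/11870 (T = 327/20 + 1/(17563 - 12815) = 327/20 + 1/4748 = 194077/11870 ≈ 16.350)
((7513 + 11279) - 9046) + T = ((7513 + 11279) - 9046) + 194077/11870 = (18792 - 9046) + 194077/11870 = 9746 + 194077/11870 = 115879097/11870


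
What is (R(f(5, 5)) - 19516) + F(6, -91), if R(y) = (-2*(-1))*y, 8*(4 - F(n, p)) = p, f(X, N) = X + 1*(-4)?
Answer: -155989/8 ≈ -19499.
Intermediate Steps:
f(X, N) = -4 + X (f(X, N) = X - 4 = -4 + X)
F(n, p) = 4 - p/8
R(y) = 2*y
(R(f(5, 5)) - 19516) + F(6, -91) = (2*(-4 + 5) - 19516) + (4 - 1/8*(-91)) = (2*1 - 19516) + (4 + 91/8) = (2 - 19516) + 123/8 = -19514 + 123/8 = -155989/8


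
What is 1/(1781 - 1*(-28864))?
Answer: 1/30645 ≈ 3.2632e-5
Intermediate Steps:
1/(1781 - 1*(-28864)) = 1/(1781 + 28864) = 1/30645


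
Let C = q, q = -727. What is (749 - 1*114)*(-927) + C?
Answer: -589372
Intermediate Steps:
C = -727
(749 - 1*114)*(-927) + C = (749 - 1*114)*(-927) - 727 = (749 - 114)*(-927) - 727 = 635*(-927) - 727 = -588645 - 727 = -589372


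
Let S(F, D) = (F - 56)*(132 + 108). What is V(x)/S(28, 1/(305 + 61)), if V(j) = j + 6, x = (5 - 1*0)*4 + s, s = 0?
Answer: -13/3360 ≈ -0.0038690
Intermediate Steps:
S(F, D) = -13440 + 240*F (S(F, D) = (-56 + F)*240 = -13440 + 240*F)
x = 20 (x = (5 - 1*0)*4 + 0 = (5 + 0)*4 + 0 = 5*4 + 0 = 20 + 0 = 20)
V(j) = 6 + j
V(x)/S(28, 1/(305 + 61)) = (6 + 20)/(-13440 + 240*28) = 26/(-13440 + 6720) = 26/(-6720) = 26*(-1/6720) = -13/3360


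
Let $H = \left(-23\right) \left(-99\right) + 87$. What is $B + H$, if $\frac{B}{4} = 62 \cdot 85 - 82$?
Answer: $23116$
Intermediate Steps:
$H = 2364$ ($H = 2277 + 87 = 2364$)
$B = 20752$ ($B = 4 \left(62 \cdot 85 - 82\right) = 4 \left(5270 - 82\right) = 4 \cdot 5188 = 20752$)
$B + H = 20752 + 2364 = 23116$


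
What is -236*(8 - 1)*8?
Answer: -13216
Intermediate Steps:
-236*(8 - 1)*8 = -1652*8 = -236*56 = -13216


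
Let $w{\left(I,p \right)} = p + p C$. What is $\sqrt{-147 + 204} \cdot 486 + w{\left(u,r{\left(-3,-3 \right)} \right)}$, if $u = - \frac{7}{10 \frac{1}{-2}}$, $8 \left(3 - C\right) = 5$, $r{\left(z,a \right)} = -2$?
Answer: $- \frac{27}{4} + 486 \sqrt{57} \approx 3662.5$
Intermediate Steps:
$C = \frac{19}{8}$ ($C = 3 - \frac{5}{8} = \frac{19}{8} \approx 2.375$)
$u = \frac{7}{5}$ ($u = - \frac{7}{10 \left(- \frac{1}{2}\right)} = - \frac{7}{-5} = \left(-7\right) \left(- \frac{1}{5}\right) = \frac{7}{5} \approx 1.4$)
$w{\left(I,p \right)} = \frac{27 p}{8}$ ($w{\left(I,p \right)} = p + p \frac{19}{8} = p + \frac{19 p}{8} = \frac{27 p}{8}$)
$\sqrt{-147 + 204} \cdot 486 + w{\left(u,r{\left(-3,-3 \right)} \right)} = \sqrt{-147 + 204} \cdot 486 + \frac{27}{8} \left(-2\right) = \sqrt{57} \cdot 486 - \frac{27}{4} = 486 \sqrt{57} - \frac{27}{4} = - \frac{27}{4} + 486 \sqrt{57}$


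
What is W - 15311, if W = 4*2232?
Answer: -6383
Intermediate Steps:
W = 8928
W - 15311 = 8928 - 15311 = -6383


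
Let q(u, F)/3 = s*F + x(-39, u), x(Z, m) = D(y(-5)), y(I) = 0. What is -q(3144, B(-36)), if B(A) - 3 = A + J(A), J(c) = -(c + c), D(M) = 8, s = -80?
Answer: 9336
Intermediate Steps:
x(Z, m) = 8
J(c) = -2*c
B(A) = 3 - A (B(A) = 3 + (A - 2*A) = 3 - A)
q(u, F) = 24 - 240*F (q(u, F) = 3*(-80*F + 8) = 3*(8 - 80*F) = 24 - 240*F)
-q(3144, B(-36)) = -(24 - 240*(3 - 1*(-36))) = -(24 - 240*(3 + 36)) = -(24 - 240*39) = -(24 - 9360) = -1*(-9336) = 9336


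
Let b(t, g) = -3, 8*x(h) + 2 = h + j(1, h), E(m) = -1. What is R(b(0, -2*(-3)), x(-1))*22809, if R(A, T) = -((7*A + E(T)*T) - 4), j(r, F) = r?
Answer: 2258091/4 ≈ 5.6452e+5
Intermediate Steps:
x(h) = -⅛ + h/8 (x(h) = -¼ + (h + 1)/8 = -¼ + (1 + h)/8 = -¼ + (⅛ + h/8) = -⅛ + h/8)
R(A, T) = 4 + T - 7*A (R(A, T) = -((7*A - T) - 4) = -((-T + 7*A) - 4) = -(-4 - T + 7*A) = 4 + T - 7*A)
R(b(0, -2*(-3)), x(-1))*22809 = (4 + (-⅛ + (⅛)*(-1)) - 7*(-3))*22809 = (4 + (-⅛ - ⅛) + 21)*22809 = (4 - ¼ + 21)*22809 = (99/4)*22809 = 2258091/4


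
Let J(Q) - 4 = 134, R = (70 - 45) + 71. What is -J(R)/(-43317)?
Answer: 46/14439 ≈ 0.0031858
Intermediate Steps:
R = 96 (R = 25 + 71 = 96)
J(Q) = 138 (J(Q) = 4 + 134 = 138)
-J(R)/(-43317) = -138/(-43317) = -138*(-1)/43317 = -1*(-46/14439) = 46/14439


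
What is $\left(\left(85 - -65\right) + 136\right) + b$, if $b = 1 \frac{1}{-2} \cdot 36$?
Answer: $268$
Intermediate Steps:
$b = -18$ ($b = 1 \left(- \frac{1}{2}\right) 36 = \left(- \frac{1}{2}\right) 36 = -18$)
$\left(\left(85 - -65\right) + 136\right) + b = \left(\left(85 - -65\right) + 136\right) - 18 = \left(\left(85 + 65\right) + 136\right) - 18 = \left(150 + 136\right) - 18 = 286 - 18 = 268$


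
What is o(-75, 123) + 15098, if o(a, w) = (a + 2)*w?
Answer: 6119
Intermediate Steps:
o(a, w) = w*(2 + a) (o(a, w) = (2 + a)*w = w*(2 + a))
o(-75, 123) + 15098 = 123*(2 - 75) + 15098 = 123*(-73) + 15098 = -8979 + 15098 = 6119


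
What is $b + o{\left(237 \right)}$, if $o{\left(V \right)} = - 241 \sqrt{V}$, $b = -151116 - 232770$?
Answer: $-383886 - 241 \sqrt{237} \approx -3.876 \cdot 10^{5}$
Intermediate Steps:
$b = -383886$ ($b = -151116 - 232770 = -383886$)
$b + o{\left(237 \right)} = -383886 - 241 \sqrt{237}$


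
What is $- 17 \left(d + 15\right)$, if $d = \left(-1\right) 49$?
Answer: $578$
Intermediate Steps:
$d = -49$
$- 17 \left(d + 15\right) = - 17 \left(-49 + 15\right) = \left(-17\right) \left(-34\right) = 578$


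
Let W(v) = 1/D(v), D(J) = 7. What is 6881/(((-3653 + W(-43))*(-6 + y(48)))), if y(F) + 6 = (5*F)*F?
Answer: -6881/42037080 ≈ -0.00016369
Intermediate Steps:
W(v) = ⅐ (W(v) = 1/7 = ⅐)
y(F) = -6 + 5*F² (y(F) = -6 + (5*F)*F = -6 + 5*F²)
6881/(((-3653 + W(-43))*(-6 + y(48)))) = 6881/(((-3653 + ⅐)*(-6 + (-6 + 5*48²)))) = 6881/((-25570*(-6 + (-6 + 5*2304))/7)) = 6881/((-25570*(-6 + (-6 + 11520))/7)) = 6881/((-25570*(-6 + 11514)/7)) = 6881/((-25570/7*11508)) = 6881/(-42037080) = 6881*(-1/42037080) = -6881/42037080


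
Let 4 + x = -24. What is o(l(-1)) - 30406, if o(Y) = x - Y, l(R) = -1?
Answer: -30433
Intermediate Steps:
x = -28 (x = -4 - 24 = -28)
o(Y) = -28 - Y
o(l(-1)) - 30406 = (-28 - 1*(-1)) - 30406 = (-28 + 1) - 30406 = -27 - 30406 = -30433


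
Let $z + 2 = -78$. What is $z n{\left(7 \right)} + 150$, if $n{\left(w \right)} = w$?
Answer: $-410$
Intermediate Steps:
$z = -80$ ($z = -2 - 78 = -80$)
$z n{\left(7 \right)} + 150 = \left(-80\right) 7 + 150 = -560 + 150 = -410$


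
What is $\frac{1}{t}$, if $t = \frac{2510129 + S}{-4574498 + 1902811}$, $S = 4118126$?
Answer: $- \frac{2671687}{6628255} \approx -0.40308$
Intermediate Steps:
$t = - \frac{6628255}{2671687}$ ($t = \frac{2510129 + 4118126}{-4574498 + 1902811} = \frac{6628255}{-2671687} = 6628255 \left(- \frac{1}{2671687}\right) = - \frac{6628255}{2671687} \approx -2.4809$)
$\frac{1}{t} = \frac{1}{- \frac{6628255}{2671687}} = - \frac{2671687}{6628255}$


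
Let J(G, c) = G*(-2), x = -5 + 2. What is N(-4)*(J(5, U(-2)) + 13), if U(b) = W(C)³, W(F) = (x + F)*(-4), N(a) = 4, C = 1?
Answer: 12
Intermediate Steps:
x = -3
W(F) = 12 - 4*F (W(F) = (-3 + F)*(-4) = 12 - 4*F)
U(b) = 512 (U(b) = (12 - 4*1)³ = (12 - 4)³ = 8³ = 512)
J(G, c) = -2*G
N(-4)*(J(5, U(-2)) + 13) = 4*(-2*5 + 13) = 4*(-10 + 13) = 4*3 = 12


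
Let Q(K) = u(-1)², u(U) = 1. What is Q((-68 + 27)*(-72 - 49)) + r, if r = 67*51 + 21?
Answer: 3439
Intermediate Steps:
Q(K) = 1 (Q(K) = 1² = 1)
r = 3438 (r = 3417 + 21 = 3438)
Q((-68 + 27)*(-72 - 49)) + r = 1 + 3438 = 3439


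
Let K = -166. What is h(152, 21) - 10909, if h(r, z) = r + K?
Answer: -10923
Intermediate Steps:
h(r, z) = -166 + r (h(r, z) = r - 166 = -166 + r)
h(152, 21) - 10909 = (-166 + 152) - 10909 = -14 - 10909 = -10923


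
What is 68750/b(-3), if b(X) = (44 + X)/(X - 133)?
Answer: -9350000/41 ≈ -2.2805e+5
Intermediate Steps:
b(X) = (44 + X)/(-133 + X)
68750/b(-3) = 68750/(((44 - 3)/(-133 - 3))) = 68750/((41/(-136))) = 68750/((-1/136*41)) = 68750/(-41/136) = 68750*(-136/41) = -9350000/41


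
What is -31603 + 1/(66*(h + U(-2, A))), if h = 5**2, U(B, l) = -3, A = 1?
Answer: -45887555/1452 ≈ -31603.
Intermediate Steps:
h = 25
-31603 + 1/(66*(h + U(-2, A))) = -31603 + 1/(66*(25 - 3)) = -31603 + 1/(66*22) = -31603 + 1/1452 = -45887555/1452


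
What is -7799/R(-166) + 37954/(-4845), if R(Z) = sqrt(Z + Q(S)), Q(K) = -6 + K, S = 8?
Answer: -37954/4845 + 7799*I*sqrt(41)/82 ≈ -7.8336 + 609.0*I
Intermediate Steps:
R(Z) = sqrt(2 + Z) (R(Z) = sqrt(Z + (-6 + 8)) = sqrt(Z + 2) = sqrt(2 + Z))
-7799/R(-166) + 37954/(-4845) = -7799/sqrt(2 - 166) + 37954/(-4845) = -7799*(-I*sqrt(41)/82) + 37954*(-1/4845) = -7799*(-I*sqrt(41)/82) - 37954/4845 = -(-7799)*I*sqrt(41)/82 - 37954/4845 = 7799*I*sqrt(41)/82 - 37954/4845 = -37954/4845 + 7799*I*sqrt(41)/82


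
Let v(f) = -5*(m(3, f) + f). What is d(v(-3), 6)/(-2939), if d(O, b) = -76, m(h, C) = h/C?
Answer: 76/2939 ≈ 0.025859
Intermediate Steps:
v(f) = -15/f - 5*f (v(f) = -5*(3/f + f) = -5*(f + 3/f) = -15/f - 5*f)
d(v(-3), 6)/(-2939) = -76/(-2939) = -76*(-1/2939) = 76/2939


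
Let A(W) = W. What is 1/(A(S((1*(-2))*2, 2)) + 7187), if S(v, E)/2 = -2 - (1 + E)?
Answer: 1/7177 ≈ 0.00013933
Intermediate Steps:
S(v, E) = -6 - 2*E (S(v, E) = 2*(-2 - (1 + E)) = 2*(-2 + (-1 - E)) = 2*(-3 - E) = -6 - 2*E)
1/(A(S((1*(-2))*2, 2)) + 7187) = 1/((-6 - 2*2) + 7187) = 1/((-6 - 4) + 7187) = 1/(-10 + 7187) = 1/7177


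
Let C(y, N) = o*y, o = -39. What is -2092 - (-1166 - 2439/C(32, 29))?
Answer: -386029/416 ≈ -927.95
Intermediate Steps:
C(y, N) = -39*y
-2092 - (-1166 - 2439/C(32, 29)) = -2092 - (-1166 - 2439/((-39*32))) = -2092 - (-1166 - 2439/(-1248)) = -2092 - (-1166 - 2439*(-1)/1248) = -2092 - (-1166 - 1*(-813/416)) = -2092 - (-1166 + 813/416) = -2092 - 1*(-484243/416) = -2092 + 484243/416 = -386029/416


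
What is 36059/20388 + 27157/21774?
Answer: 74379199/24662684 ≈ 3.0159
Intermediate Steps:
36059/20388 + 27157/21774 = 74379199/24662684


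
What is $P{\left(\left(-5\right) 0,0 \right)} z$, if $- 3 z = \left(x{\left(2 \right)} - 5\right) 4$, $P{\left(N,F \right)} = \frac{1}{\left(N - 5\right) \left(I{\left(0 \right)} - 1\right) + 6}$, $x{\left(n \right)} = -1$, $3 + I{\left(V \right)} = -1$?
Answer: $\frac{8}{31} \approx 0.25806$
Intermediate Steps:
$I{\left(V \right)} = -4$ ($I{\left(V \right)} = -3 - 1 = -4$)
$P{\left(N,F \right)} = \frac{1}{31 - 5 N}$ ($P{\left(N,F \right)} = \frac{1}{\left(N - 5\right) \left(-4 - 1\right) + 6} = \frac{1}{\left(-5 + N\right) \left(-5\right) + 6} = \frac{1}{\left(25 - 5 N\right) + 6} = \frac{1}{31 - 5 N}$)
$z = 8$ ($z = - \frac{\left(-1 - 5\right) 4}{3} = - \frac{\left(-6\right) 4}{3} = \left(- \frac{1}{3}\right) \left(-24\right) = 8$)
$P{\left(\left(-5\right) 0,0 \right)} z = \frac{1}{31 - 5 \left(\left(-5\right) 0\right)} 8 = \frac{1}{31 - 0} \cdot 8 = \frac{1}{31 + 0} \cdot 8 = \frac{1}{31} \cdot 8 = \frac{8}{31}$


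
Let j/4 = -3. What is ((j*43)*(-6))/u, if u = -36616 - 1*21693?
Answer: -3096/58309 ≈ -0.053096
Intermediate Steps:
u = -58309 (u = -36616 - 21693 = -58309)
j = -12 (j = 4*(-3) = -12)
((j*43)*(-6))/u = (-12*43*(-6))/(-58309) = -516*(-6)*(-1/58309) = 3096*(-1/58309) = -3096/58309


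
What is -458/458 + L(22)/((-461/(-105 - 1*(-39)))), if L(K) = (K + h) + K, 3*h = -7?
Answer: 2289/461 ≈ 4.9653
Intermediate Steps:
h = -7/3 (h = (⅓)*(-7) = -7/3 ≈ -2.3333)
L(K) = -7/3 + 2*K (L(K) = (K - 7/3) + K = (-7/3 + K) + K = -7/3 + 2*K)
-458/458 + L(22)/((-461/(-105 - 1*(-39)))) = -458/458 + (-7/3 + 2*22)/((-461/(-105 - 1*(-39)))) = -458*1/458 + (-7/3 + 44)/((-461/(-105 + 39))) = -1 + 125/(3*((-461/(-66)))) = -1 + 125/(3*((-461*(-1/66)))) = -1 + 125/(3*(461/66)) = -1 + (125/3)*(66/461) = -1 + 2750/461 = 2289/461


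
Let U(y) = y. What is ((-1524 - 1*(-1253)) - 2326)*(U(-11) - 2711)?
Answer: 7069034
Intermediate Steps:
((-1524 - 1*(-1253)) - 2326)*(U(-11) - 2711) = ((-1524 - 1*(-1253)) - 2326)*(-11 - 2711) = ((-1524 + 1253) - 2326)*(-2722) = (-271 - 2326)*(-2722) = -2597*(-2722) = 7069034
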